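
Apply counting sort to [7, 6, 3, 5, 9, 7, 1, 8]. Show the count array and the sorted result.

Count array: [0, 1, 0, 1, 0, 1, 1, 2, 1, 1]
(count[i] = number of elements equal to i)
Cumulative count: [0, 1, 1, 2, 2, 3, 4, 6, 7, 8]
Sorted: [1, 3, 5, 6, 7, 7, 8, 9]


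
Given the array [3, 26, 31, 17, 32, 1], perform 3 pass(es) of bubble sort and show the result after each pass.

After pass 1: [3, 26, 17, 31, 1, 32] (2 swaps)
After pass 2: [3, 17, 26, 1, 31, 32] (2 swaps)
After pass 3: [3, 17, 1, 26, 31, 32] (1 swaps)
Total swaps: 5


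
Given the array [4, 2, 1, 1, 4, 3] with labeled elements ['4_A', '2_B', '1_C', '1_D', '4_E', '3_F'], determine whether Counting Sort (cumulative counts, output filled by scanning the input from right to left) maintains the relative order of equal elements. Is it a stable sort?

Trace Counting Sort on the labeled array (the key is the number; the letter only tracks identity):
  Counts for values 0..4: [0, 2, 1, 1, 2]
  Cumulative counts: [0, 2, 3, 4, 6]
  Scan right to left: place 3_F at output index 3
  Scan right to left: place 4_E at output index 5
  Scan right to left: place 1_D at output index 1
  Scan right to left: place 1_C at output index 0
  Scan right to left: place 2_B at output index 2
  Scan right to left: place 4_A at output index 4
  Output: [1_C, 1_D, 2_B, 3_F, 4_A, 4_E]
Equal keys:
  value 1: originally 1_C, 1_D; after sorting 1_C, 1_D -> order preserved
  value 4: originally 4_A, 4_E; after sorting 4_A, 4_E -> order preserved
All equal keys kept their original relative order. Counting Sort is stable: scanning the input right to left with decreasing cumulative counts places later duplicates at later output positions.
Answer: Stable


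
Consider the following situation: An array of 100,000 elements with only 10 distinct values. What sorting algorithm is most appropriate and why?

Best choice: 3-way quicksort or Counting sort
Reason: 3-way (Dutch national flag) partitioning groups every copy of the pivot together, so with only d=10 distinct keys quicksort finishes in O(n log d) expected time, which is effectively linear; counting sort runs in O(n + k) where k is the size of the key range (not the number of distinct values), so it is linear when the 10 values are integers drawn from a small known range


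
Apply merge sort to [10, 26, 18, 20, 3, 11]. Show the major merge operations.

Divide and conquer:
  Merge [26] + [18] -> [18, 26]
  Merge [10] + [18, 26] -> [10, 18, 26]
  Merge [3] + [11] -> [3, 11]
  Merge [20] + [3, 11] -> [3, 11, 20]
  Merge [10, 18, 26] + [3, 11, 20] -> [3, 10, 11, 18, 20, 26]


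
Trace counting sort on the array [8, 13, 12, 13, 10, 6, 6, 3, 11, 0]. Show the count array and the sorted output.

Count array: [1, 0, 0, 1, 0, 0, 2, 0, 1, 0, 1, 1, 1, 2]
(count[i] = number of elements equal to i)
Cumulative count: [1, 1, 1, 2, 2, 2, 4, 4, 5, 5, 6, 7, 8, 10]
Sorted: [0, 3, 6, 6, 8, 10, 11, 12, 13, 13]


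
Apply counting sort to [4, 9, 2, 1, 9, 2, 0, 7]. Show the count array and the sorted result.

Count array: [1, 1, 2, 0, 1, 0, 0, 1, 0, 2]
(count[i] = number of elements equal to i)
Cumulative count: [1, 2, 4, 4, 5, 5, 5, 6, 6, 8]
Sorted: [0, 1, 2, 2, 4, 7, 9, 9]


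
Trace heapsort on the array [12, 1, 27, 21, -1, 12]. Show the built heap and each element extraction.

Build heap: [27, 21, 12, 1, -1, 12]
Extract 27: [21, 12, 12, 1, -1, 27]
Extract 21: [12, 1, 12, -1, 21, 27]
Extract 12: [12, 1, -1, 12, 21, 27]
Extract 12: [1, -1, 12, 12, 21, 27]
Extract 1: [-1, 1, 12, 12, 21, 27]


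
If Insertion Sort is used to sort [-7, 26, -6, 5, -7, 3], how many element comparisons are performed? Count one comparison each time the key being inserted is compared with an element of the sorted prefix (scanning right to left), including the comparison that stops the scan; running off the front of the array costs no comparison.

Insert 26: -7 <= 26 (stop) = 1 comparison(s) -> [-7, 26, -6, 5, -7, 3]
Insert -6: 26 > -6 (shift), -7 <= -6 (stop) = 2 comparison(s) -> [-7, -6, 26, 5, -7, 3]
Insert 5: 26 > 5 (shift), -6 <= 5 (stop) = 2 comparison(s) -> [-7, -6, 5, 26, -7, 3]
Insert -7: 26 > -7 (shift), 5 > -7 (shift), -6 > -7 (shift), -7 <= -7 (stop) = 4 comparison(s) -> [-7, -7, -6, 5, 26, 3]
Insert 3: 26 > 3 (shift), 5 > 3 (shift), -6 <= 3 (stop) = 3 comparison(s) -> [-7, -7, -6, 3, 5, 26]
Total comparisons: 1 + 2 + 2 + 4 + 3 = 12


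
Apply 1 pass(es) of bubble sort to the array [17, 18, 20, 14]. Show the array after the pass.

After pass 1: [17, 18, 14, 20] (1 swaps)
Total swaps: 1


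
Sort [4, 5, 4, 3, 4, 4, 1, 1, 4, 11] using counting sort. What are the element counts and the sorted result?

Count array: [0, 2, 0, 1, 5, 1, 0, 0, 0, 0, 0, 1]
(count[i] = number of elements equal to i)
Cumulative count: [0, 2, 2, 3, 8, 9, 9, 9, 9, 9, 9, 10]
Sorted: [1, 1, 3, 4, 4, 4, 4, 4, 5, 11]


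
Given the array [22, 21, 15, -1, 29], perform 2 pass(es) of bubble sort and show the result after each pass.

After pass 1: [21, 15, -1, 22, 29] (3 swaps)
After pass 2: [15, -1, 21, 22, 29] (2 swaps)
Total swaps: 5


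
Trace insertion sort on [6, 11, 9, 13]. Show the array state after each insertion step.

First element 6 is already 'sorted'
Insert 11: shifted 0 elements -> [6, 11, 9, 13]
Insert 9: shifted 1 elements -> [6, 9, 11, 13]
Insert 13: shifted 0 elements -> [6, 9, 11, 13]


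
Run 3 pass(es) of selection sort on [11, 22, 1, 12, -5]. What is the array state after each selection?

Pass 1: Select minimum -5 at index 4, swap -> [-5, 22, 1, 12, 11]
Pass 2: Select minimum 1 at index 2, swap -> [-5, 1, 22, 12, 11]
Pass 3: Select minimum 11 at index 4, swap -> [-5, 1, 11, 12, 22]


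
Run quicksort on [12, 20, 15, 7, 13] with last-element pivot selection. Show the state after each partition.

Partition 1: pivot=13 at index 2 -> [12, 7, 13, 20, 15]
Partition 2: pivot=7 at index 0 -> [7, 12, 13, 20, 15]
Partition 3: pivot=15 at index 3 -> [7, 12, 13, 15, 20]


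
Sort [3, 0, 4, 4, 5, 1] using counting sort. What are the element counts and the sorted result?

Count array: [1, 1, 0, 1, 2, 1]
(count[i] = number of elements equal to i)
Cumulative count: [1, 2, 2, 3, 5, 6]
Sorted: [0, 1, 3, 4, 4, 5]


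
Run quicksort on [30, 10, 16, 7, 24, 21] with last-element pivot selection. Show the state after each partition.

Partition 1: pivot=21 at index 3 -> [10, 16, 7, 21, 24, 30]
Partition 2: pivot=7 at index 0 -> [7, 16, 10, 21, 24, 30]
Partition 3: pivot=10 at index 1 -> [7, 10, 16, 21, 24, 30]
Partition 4: pivot=30 at index 5 -> [7, 10, 16, 21, 24, 30]


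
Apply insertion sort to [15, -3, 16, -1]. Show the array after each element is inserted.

First element 15 is already 'sorted'
Insert -3: shifted 1 elements -> [-3, 15, 16, -1]
Insert 16: shifted 0 elements -> [-3, 15, 16, -1]
Insert -1: shifted 2 elements -> [-3, -1, 15, 16]


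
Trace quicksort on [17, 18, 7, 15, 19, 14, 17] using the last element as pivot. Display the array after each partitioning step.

Partition 1: pivot=17 at index 4 -> [17, 7, 15, 14, 17, 18, 19]
Partition 2: pivot=14 at index 1 -> [7, 14, 15, 17, 17, 18, 19]
Partition 3: pivot=17 at index 3 -> [7, 14, 15, 17, 17, 18, 19]
Partition 4: pivot=19 at index 6 -> [7, 14, 15, 17, 17, 18, 19]


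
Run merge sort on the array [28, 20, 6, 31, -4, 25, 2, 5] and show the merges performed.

Divide and conquer:
  Merge [28] + [20] -> [20, 28]
  Merge [6] + [31] -> [6, 31]
  Merge [20, 28] + [6, 31] -> [6, 20, 28, 31]
  Merge [-4] + [25] -> [-4, 25]
  Merge [2] + [5] -> [2, 5]
  Merge [-4, 25] + [2, 5] -> [-4, 2, 5, 25]
  Merge [6, 20, 28, 31] + [-4, 2, 5, 25] -> [-4, 2, 5, 6, 20, 25, 28, 31]


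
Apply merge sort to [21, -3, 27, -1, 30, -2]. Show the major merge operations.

Divide and conquer:
  Merge [-3] + [27] -> [-3, 27]
  Merge [21] + [-3, 27] -> [-3, 21, 27]
  Merge [30] + [-2] -> [-2, 30]
  Merge [-1] + [-2, 30] -> [-2, -1, 30]
  Merge [-3, 21, 27] + [-2, -1, 30] -> [-3, -2, -1, 21, 27, 30]


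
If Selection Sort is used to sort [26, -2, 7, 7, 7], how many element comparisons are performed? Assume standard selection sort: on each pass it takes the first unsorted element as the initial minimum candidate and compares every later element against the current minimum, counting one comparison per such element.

Pass 1: scan indices 1..4 for the minimum = 4 comparison(s); min is -2, place at index 0 -> [-2, 26, 7, 7, 7]
Pass 2: scan indices 2..4 for the minimum = 3 comparison(s); min is 7, place at index 1 -> [-2, 7, 26, 7, 7]
Pass 3: scan indices 3..4 for the minimum = 2 comparison(s); min is 7, place at index 2 -> [-2, 7, 7, 26, 7]
Pass 4: scan indices 4..4 for the minimum = 1 comparison(s); min is 7, place at index 3 -> [-2, 7, 7, 7, 26]
Selection sort always scans the whole unsorted suffix, so the count is (n-1) + (n-2) + ... + 1 = n(n-1)/2 = 5*4/2 = 10 regardless of the input order.
Total comparisons: 4 + 3 + 2 + 1 = 10


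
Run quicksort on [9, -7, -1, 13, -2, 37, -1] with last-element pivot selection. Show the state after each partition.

Partition 1: pivot=-1 at index 3 -> [-7, -1, -2, -1, 9, 37, 13]
Partition 2: pivot=-2 at index 1 -> [-7, -2, -1, -1, 9, 37, 13]
Partition 3: pivot=13 at index 5 -> [-7, -2, -1, -1, 9, 13, 37]


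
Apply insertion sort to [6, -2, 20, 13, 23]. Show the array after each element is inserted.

First element 6 is already 'sorted'
Insert -2: shifted 1 elements -> [-2, 6, 20, 13, 23]
Insert 20: shifted 0 elements -> [-2, 6, 20, 13, 23]
Insert 13: shifted 1 elements -> [-2, 6, 13, 20, 23]
Insert 23: shifted 0 elements -> [-2, 6, 13, 20, 23]


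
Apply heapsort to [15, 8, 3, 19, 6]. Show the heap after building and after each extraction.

Build heap: [19, 15, 3, 8, 6]
Extract 19: [15, 8, 3, 6, 19]
Extract 15: [8, 6, 3, 15, 19]
Extract 8: [6, 3, 8, 15, 19]
Extract 6: [3, 6, 8, 15, 19]


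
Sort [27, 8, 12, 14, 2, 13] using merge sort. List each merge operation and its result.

Divide and conquer:
  Merge [8] + [12] -> [8, 12]
  Merge [27] + [8, 12] -> [8, 12, 27]
  Merge [2] + [13] -> [2, 13]
  Merge [14] + [2, 13] -> [2, 13, 14]
  Merge [8, 12, 27] + [2, 13, 14] -> [2, 8, 12, 13, 14, 27]


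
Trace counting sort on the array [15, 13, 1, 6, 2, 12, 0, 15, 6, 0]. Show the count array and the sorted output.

Count array: [2, 1, 1, 0, 0, 0, 2, 0, 0, 0, 0, 0, 1, 1, 0, 2]
(count[i] = number of elements equal to i)
Cumulative count: [2, 3, 4, 4, 4, 4, 6, 6, 6, 6, 6, 6, 7, 8, 8, 10]
Sorted: [0, 0, 1, 2, 6, 6, 12, 13, 15, 15]


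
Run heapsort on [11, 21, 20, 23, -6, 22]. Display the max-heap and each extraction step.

Build heap: [23, 21, 22, 11, -6, 20]
Extract 23: [22, 21, 20, 11, -6, 23]
Extract 22: [21, 11, 20, -6, 22, 23]
Extract 21: [20, 11, -6, 21, 22, 23]
Extract 20: [11, -6, 20, 21, 22, 23]
Extract 11: [-6, 11, 20, 21, 22, 23]


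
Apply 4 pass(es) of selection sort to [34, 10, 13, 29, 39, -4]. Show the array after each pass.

Pass 1: Select minimum -4 at index 5, swap -> [-4, 10, 13, 29, 39, 34]
Pass 2: Select minimum 10 at index 1, swap -> [-4, 10, 13, 29, 39, 34]
Pass 3: Select minimum 13 at index 2, swap -> [-4, 10, 13, 29, 39, 34]
Pass 4: Select minimum 29 at index 3, swap -> [-4, 10, 13, 29, 39, 34]


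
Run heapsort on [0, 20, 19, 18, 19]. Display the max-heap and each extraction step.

Build heap: [20, 19, 19, 18, 0]
Extract 20: [19, 18, 19, 0, 20]
Extract 19: [19, 18, 0, 19, 20]
Extract 19: [18, 0, 19, 19, 20]
Extract 18: [0, 18, 19, 19, 20]


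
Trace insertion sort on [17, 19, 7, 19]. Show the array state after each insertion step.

First element 17 is already 'sorted'
Insert 19: shifted 0 elements -> [17, 19, 7, 19]
Insert 7: shifted 2 elements -> [7, 17, 19, 19]
Insert 19: shifted 0 elements -> [7, 17, 19, 19]


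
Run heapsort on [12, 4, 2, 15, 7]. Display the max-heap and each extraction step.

Build heap: [15, 12, 2, 4, 7]
Extract 15: [12, 7, 2, 4, 15]
Extract 12: [7, 4, 2, 12, 15]
Extract 7: [4, 2, 7, 12, 15]
Extract 4: [2, 4, 7, 12, 15]


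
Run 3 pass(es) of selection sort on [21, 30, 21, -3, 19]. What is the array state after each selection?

Pass 1: Select minimum -3 at index 3, swap -> [-3, 30, 21, 21, 19]
Pass 2: Select minimum 19 at index 4, swap -> [-3, 19, 21, 21, 30]
Pass 3: Select minimum 21 at index 2, swap -> [-3, 19, 21, 21, 30]


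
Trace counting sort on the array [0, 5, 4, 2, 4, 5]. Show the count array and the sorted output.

Count array: [1, 0, 1, 0, 2, 2]
(count[i] = number of elements equal to i)
Cumulative count: [1, 1, 2, 2, 4, 6]
Sorted: [0, 2, 4, 4, 5, 5]


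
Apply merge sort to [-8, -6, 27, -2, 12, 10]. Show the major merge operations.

Divide and conquer:
  Merge [-6] + [27] -> [-6, 27]
  Merge [-8] + [-6, 27] -> [-8, -6, 27]
  Merge [12] + [10] -> [10, 12]
  Merge [-2] + [10, 12] -> [-2, 10, 12]
  Merge [-8, -6, 27] + [-2, 10, 12] -> [-8, -6, -2, 10, 12, 27]


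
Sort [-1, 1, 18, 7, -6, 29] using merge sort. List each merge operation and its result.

Divide and conquer:
  Merge [1] + [18] -> [1, 18]
  Merge [-1] + [1, 18] -> [-1, 1, 18]
  Merge [-6] + [29] -> [-6, 29]
  Merge [7] + [-6, 29] -> [-6, 7, 29]
  Merge [-1, 1, 18] + [-6, 7, 29] -> [-6, -1, 1, 7, 18, 29]


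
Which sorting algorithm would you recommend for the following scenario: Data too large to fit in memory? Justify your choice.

Best choice: External merge sort
Reason: Minimizes disk I/O by sequential reads/writes


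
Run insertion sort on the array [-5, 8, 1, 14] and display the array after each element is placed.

First element -5 is already 'sorted'
Insert 8: shifted 0 elements -> [-5, 8, 1, 14]
Insert 1: shifted 1 elements -> [-5, 1, 8, 14]
Insert 14: shifted 0 elements -> [-5, 1, 8, 14]


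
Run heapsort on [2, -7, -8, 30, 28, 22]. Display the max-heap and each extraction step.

Build heap: [30, 28, 22, -7, 2, -8]
Extract 30: [28, 2, 22, -7, -8, 30]
Extract 28: [22, 2, -8, -7, 28, 30]
Extract 22: [2, -7, -8, 22, 28, 30]
Extract 2: [-7, -8, 2, 22, 28, 30]
Extract -7: [-8, -7, 2, 22, 28, 30]


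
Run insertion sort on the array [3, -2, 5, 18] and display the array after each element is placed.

First element 3 is already 'sorted'
Insert -2: shifted 1 elements -> [-2, 3, 5, 18]
Insert 5: shifted 0 elements -> [-2, 3, 5, 18]
Insert 18: shifted 0 elements -> [-2, 3, 5, 18]


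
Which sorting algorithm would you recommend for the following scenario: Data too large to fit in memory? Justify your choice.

Best choice: External merge sort
Reason: Minimizes disk I/O by sequential reads/writes


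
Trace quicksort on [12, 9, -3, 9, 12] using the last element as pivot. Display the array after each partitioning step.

Partition 1: pivot=12 at index 4 -> [12, 9, -3, 9, 12]
Partition 2: pivot=9 at index 2 -> [9, -3, 9, 12, 12]
Partition 3: pivot=-3 at index 0 -> [-3, 9, 9, 12, 12]


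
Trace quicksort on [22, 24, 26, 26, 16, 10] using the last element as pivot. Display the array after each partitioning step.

Partition 1: pivot=10 at index 0 -> [10, 24, 26, 26, 16, 22]
Partition 2: pivot=22 at index 2 -> [10, 16, 22, 26, 24, 26]
Partition 3: pivot=26 at index 5 -> [10, 16, 22, 26, 24, 26]
Partition 4: pivot=24 at index 3 -> [10, 16, 22, 24, 26, 26]


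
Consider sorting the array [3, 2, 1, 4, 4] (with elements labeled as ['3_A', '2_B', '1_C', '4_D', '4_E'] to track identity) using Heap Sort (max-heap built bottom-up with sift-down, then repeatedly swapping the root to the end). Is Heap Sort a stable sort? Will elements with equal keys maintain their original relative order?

Trace Heap Sort on the labeled array (the key is the number; the letter only tracks identity):
  Build max-heap: [4_D, 4_E, 1_C, 2_B, 3_A]
  Swap root 4_D to index 4, re-heapify first 4 -> [4_E, 3_A, 1_C, 2_B, 4_D]
  Swap root 4_E to index 3, re-heapify first 3 -> [3_A, 2_B, 1_C, 4_E, 4_D]
  Swap root 3_A to index 2, re-heapify first 2 -> [2_B, 1_C, 3_A, 4_E, 4_D]
  Swap root 2_B to index 1, re-heapify first 1 -> [1_C, 2_B, 3_A, 4_E, 4_D]
Final order: [1_C, 2_B, 3_A, 4_E, 4_D]
Equal keys:
  value 4: originally 4_D, 4_E; after sorting 4_E, 4_D -> order changed
Equal keys were reordered, so Heap Sort is not stable: heap construction and root-to-end swaps move elements without regard to the original order of equal keys. (One such input is enough; an unstable sort may happen to preserve order on other inputs, but it gives no guarantee.)
Answer: Not stable


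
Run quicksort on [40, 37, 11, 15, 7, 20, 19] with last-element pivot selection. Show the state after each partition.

Partition 1: pivot=19 at index 3 -> [11, 15, 7, 19, 40, 20, 37]
Partition 2: pivot=7 at index 0 -> [7, 15, 11, 19, 40, 20, 37]
Partition 3: pivot=11 at index 1 -> [7, 11, 15, 19, 40, 20, 37]
Partition 4: pivot=37 at index 5 -> [7, 11, 15, 19, 20, 37, 40]


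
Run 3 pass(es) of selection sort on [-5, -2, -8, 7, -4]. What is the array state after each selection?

Pass 1: Select minimum -8 at index 2, swap -> [-8, -2, -5, 7, -4]
Pass 2: Select minimum -5 at index 2, swap -> [-8, -5, -2, 7, -4]
Pass 3: Select minimum -4 at index 4, swap -> [-8, -5, -4, 7, -2]


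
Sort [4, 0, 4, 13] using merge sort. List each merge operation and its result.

Divide and conquer:
  Merge [4] + [0] -> [0, 4]
  Merge [4] + [13] -> [4, 13]
  Merge [0, 4] + [4, 13] -> [0, 4, 4, 13]


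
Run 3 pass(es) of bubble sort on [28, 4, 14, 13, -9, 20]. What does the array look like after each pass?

After pass 1: [4, 14, 13, -9, 20, 28] (5 swaps)
After pass 2: [4, 13, -9, 14, 20, 28] (2 swaps)
After pass 3: [4, -9, 13, 14, 20, 28] (1 swaps)
Total swaps: 8


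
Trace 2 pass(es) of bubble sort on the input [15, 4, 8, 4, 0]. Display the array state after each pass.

After pass 1: [4, 8, 4, 0, 15] (4 swaps)
After pass 2: [4, 4, 0, 8, 15] (2 swaps)
Total swaps: 6


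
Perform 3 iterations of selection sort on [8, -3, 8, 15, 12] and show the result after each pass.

Pass 1: Select minimum -3 at index 1, swap -> [-3, 8, 8, 15, 12]
Pass 2: Select minimum 8 at index 1, swap -> [-3, 8, 8, 15, 12]
Pass 3: Select minimum 8 at index 2, swap -> [-3, 8, 8, 15, 12]


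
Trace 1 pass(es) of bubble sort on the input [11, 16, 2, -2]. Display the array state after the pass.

After pass 1: [11, 2, -2, 16] (2 swaps)
Total swaps: 2


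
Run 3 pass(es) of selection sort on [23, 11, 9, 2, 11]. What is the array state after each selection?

Pass 1: Select minimum 2 at index 3, swap -> [2, 11, 9, 23, 11]
Pass 2: Select minimum 9 at index 2, swap -> [2, 9, 11, 23, 11]
Pass 3: Select minimum 11 at index 2, swap -> [2, 9, 11, 23, 11]


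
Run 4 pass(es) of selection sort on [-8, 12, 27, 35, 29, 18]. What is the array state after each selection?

Pass 1: Select minimum -8 at index 0, swap -> [-8, 12, 27, 35, 29, 18]
Pass 2: Select minimum 12 at index 1, swap -> [-8, 12, 27, 35, 29, 18]
Pass 3: Select minimum 18 at index 5, swap -> [-8, 12, 18, 35, 29, 27]
Pass 4: Select minimum 27 at index 5, swap -> [-8, 12, 18, 27, 29, 35]


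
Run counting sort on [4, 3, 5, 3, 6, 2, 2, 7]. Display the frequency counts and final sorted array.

Count array: [0, 0, 2, 2, 1, 1, 1, 1]
(count[i] = number of elements equal to i)
Cumulative count: [0, 0, 2, 4, 5, 6, 7, 8]
Sorted: [2, 2, 3, 3, 4, 5, 6, 7]


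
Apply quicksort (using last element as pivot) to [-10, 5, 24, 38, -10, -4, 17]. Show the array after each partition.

Partition 1: pivot=17 at index 4 -> [-10, 5, -10, -4, 17, 38, 24]
Partition 2: pivot=-4 at index 2 -> [-10, -10, -4, 5, 17, 38, 24]
Partition 3: pivot=-10 at index 1 -> [-10, -10, -4, 5, 17, 38, 24]
Partition 4: pivot=24 at index 5 -> [-10, -10, -4, 5, 17, 24, 38]


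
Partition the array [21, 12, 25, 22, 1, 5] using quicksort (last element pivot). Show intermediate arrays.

Partition 1: pivot=5 at index 1 -> [1, 5, 25, 22, 21, 12]
Partition 2: pivot=12 at index 2 -> [1, 5, 12, 22, 21, 25]
Partition 3: pivot=25 at index 5 -> [1, 5, 12, 22, 21, 25]
Partition 4: pivot=21 at index 3 -> [1, 5, 12, 21, 22, 25]


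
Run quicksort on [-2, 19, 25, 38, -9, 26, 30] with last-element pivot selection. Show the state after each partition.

Partition 1: pivot=30 at index 5 -> [-2, 19, 25, -9, 26, 30, 38]
Partition 2: pivot=26 at index 4 -> [-2, 19, 25, -9, 26, 30, 38]
Partition 3: pivot=-9 at index 0 -> [-9, 19, 25, -2, 26, 30, 38]
Partition 4: pivot=-2 at index 1 -> [-9, -2, 25, 19, 26, 30, 38]
Partition 5: pivot=19 at index 2 -> [-9, -2, 19, 25, 26, 30, 38]


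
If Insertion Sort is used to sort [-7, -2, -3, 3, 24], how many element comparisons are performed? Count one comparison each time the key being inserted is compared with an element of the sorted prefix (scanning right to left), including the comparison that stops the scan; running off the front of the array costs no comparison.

Insert -2: -7 <= -2 (stop) = 1 comparison(s) -> [-7, -2, -3, 3, 24]
Insert -3: -2 > -3 (shift), -7 <= -3 (stop) = 2 comparison(s) -> [-7, -3, -2, 3, 24]
Insert 3: -2 <= 3 (stop) = 1 comparison(s) -> [-7, -3, -2, 3, 24]
Insert 24: 3 <= 24 (stop) = 1 comparison(s) -> [-7, -3, -2, 3, 24]
Total comparisons: 1 + 2 + 1 + 1 = 5


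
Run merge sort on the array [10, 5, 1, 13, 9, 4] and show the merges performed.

Divide and conquer:
  Merge [5] + [1] -> [1, 5]
  Merge [10] + [1, 5] -> [1, 5, 10]
  Merge [9] + [4] -> [4, 9]
  Merge [13] + [4, 9] -> [4, 9, 13]
  Merge [1, 5, 10] + [4, 9, 13] -> [1, 4, 5, 9, 10, 13]


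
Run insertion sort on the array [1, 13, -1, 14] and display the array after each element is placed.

First element 1 is already 'sorted'
Insert 13: shifted 0 elements -> [1, 13, -1, 14]
Insert -1: shifted 2 elements -> [-1, 1, 13, 14]
Insert 14: shifted 0 elements -> [-1, 1, 13, 14]


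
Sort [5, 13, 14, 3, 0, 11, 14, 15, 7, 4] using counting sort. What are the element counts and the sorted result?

Count array: [1, 0, 0, 1, 1, 1, 0, 1, 0, 0, 0, 1, 0, 1, 2, 1]
(count[i] = number of elements equal to i)
Cumulative count: [1, 1, 1, 2, 3, 4, 4, 5, 5, 5, 5, 6, 6, 7, 9, 10]
Sorted: [0, 3, 4, 5, 7, 11, 13, 14, 14, 15]


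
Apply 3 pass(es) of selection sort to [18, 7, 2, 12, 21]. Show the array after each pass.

Pass 1: Select minimum 2 at index 2, swap -> [2, 7, 18, 12, 21]
Pass 2: Select minimum 7 at index 1, swap -> [2, 7, 18, 12, 21]
Pass 3: Select minimum 12 at index 3, swap -> [2, 7, 12, 18, 21]


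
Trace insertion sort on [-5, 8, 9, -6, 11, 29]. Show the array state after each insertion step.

First element -5 is already 'sorted'
Insert 8: shifted 0 elements -> [-5, 8, 9, -6, 11, 29]
Insert 9: shifted 0 elements -> [-5, 8, 9, -6, 11, 29]
Insert -6: shifted 3 elements -> [-6, -5, 8, 9, 11, 29]
Insert 11: shifted 0 elements -> [-6, -5, 8, 9, 11, 29]
Insert 29: shifted 0 elements -> [-6, -5, 8, 9, 11, 29]


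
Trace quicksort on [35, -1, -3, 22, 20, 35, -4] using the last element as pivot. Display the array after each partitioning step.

Partition 1: pivot=-4 at index 0 -> [-4, -1, -3, 22, 20, 35, 35]
Partition 2: pivot=35 at index 6 -> [-4, -1, -3, 22, 20, 35, 35]
Partition 3: pivot=35 at index 5 -> [-4, -1, -3, 22, 20, 35, 35]
Partition 4: pivot=20 at index 3 -> [-4, -1, -3, 20, 22, 35, 35]
Partition 5: pivot=-3 at index 1 -> [-4, -3, -1, 20, 22, 35, 35]


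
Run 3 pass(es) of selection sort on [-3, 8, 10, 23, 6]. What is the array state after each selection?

Pass 1: Select minimum -3 at index 0, swap -> [-3, 8, 10, 23, 6]
Pass 2: Select minimum 6 at index 4, swap -> [-3, 6, 10, 23, 8]
Pass 3: Select minimum 8 at index 4, swap -> [-3, 6, 8, 23, 10]


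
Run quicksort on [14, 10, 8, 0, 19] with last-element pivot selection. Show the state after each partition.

Partition 1: pivot=19 at index 4 -> [14, 10, 8, 0, 19]
Partition 2: pivot=0 at index 0 -> [0, 10, 8, 14, 19]
Partition 3: pivot=14 at index 3 -> [0, 10, 8, 14, 19]
Partition 4: pivot=8 at index 1 -> [0, 8, 10, 14, 19]


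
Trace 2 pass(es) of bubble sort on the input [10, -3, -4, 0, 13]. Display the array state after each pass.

After pass 1: [-3, -4, 0, 10, 13] (3 swaps)
After pass 2: [-4, -3, 0, 10, 13] (1 swaps)
Total swaps: 4


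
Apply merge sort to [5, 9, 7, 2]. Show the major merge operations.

Divide and conquer:
  Merge [5] + [9] -> [5, 9]
  Merge [7] + [2] -> [2, 7]
  Merge [5, 9] + [2, 7] -> [2, 5, 7, 9]


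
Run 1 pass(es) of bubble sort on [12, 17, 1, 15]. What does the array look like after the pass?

After pass 1: [12, 1, 15, 17] (2 swaps)
Total swaps: 2


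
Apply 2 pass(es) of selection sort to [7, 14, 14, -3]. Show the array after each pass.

Pass 1: Select minimum -3 at index 3, swap -> [-3, 14, 14, 7]
Pass 2: Select minimum 7 at index 3, swap -> [-3, 7, 14, 14]


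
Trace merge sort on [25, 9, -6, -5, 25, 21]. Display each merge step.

Divide and conquer:
  Merge [9] + [-6] -> [-6, 9]
  Merge [25] + [-6, 9] -> [-6, 9, 25]
  Merge [25] + [21] -> [21, 25]
  Merge [-5] + [21, 25] -> [-5, 21, 25]
  Merge [-6, 9, 25] + [-5, 21, 25] -> [-6, -5, 9, 21, 25, 25]


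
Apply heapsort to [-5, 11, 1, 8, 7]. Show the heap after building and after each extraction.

Build heap: [11, 8, 1, -5, 7]
Extract 11: [8, 7, 1, -5, 11]
Extract 8: [7, -5, 1, 8, 11]
Extract 7: [1, -5, 7, 8, 11]
Extract 1: [-5, 1, 7, 8, 11]


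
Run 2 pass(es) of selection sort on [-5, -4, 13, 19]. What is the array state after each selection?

Pass 1: Select minimum -5 at index 0, swap -> [-5, -4, 13, 19]
Pass 2: Select minimum -4 at index 1, swap -> [-5, -4, 13, 19]


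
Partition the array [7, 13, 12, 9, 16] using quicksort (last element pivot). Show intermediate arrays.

Partition 1: pivot=16 at index 4 -> [7, 13, 12, 9, 16]
Partition 2: pivot=9 at index 1 -> [7, 9, 12, 13, 16]
Partition 3: pivot=13 at index 3 -> [7, 9, 12, 13, 16]


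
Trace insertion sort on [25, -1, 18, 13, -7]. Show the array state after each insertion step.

First element 25 is already 'sorted'
Insert -1: shifted 1 elements -> [-1, 25, 18, 13, -7]
Insert 18: shifted 1 elements -> [-1, 18, 25, 13, -7]
Insert 13: shifted 2 elements -> [-1, 13, 18, 25, -7]
Insert -7: shifted 4 elements -> [-7, -1, 13, 18, 25]


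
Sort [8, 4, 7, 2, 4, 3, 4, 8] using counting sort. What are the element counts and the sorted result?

Count array: [0, 0, 1, 1, 3, 0, 0, 1, 2]
(count[i] = number of elements equal to i)
Cumulative count: [0, 0, 1, 2, 5, 5, 5, 6, 8]
Sorted: [2, 3, 4, 4, 4, 7, 8, 8]


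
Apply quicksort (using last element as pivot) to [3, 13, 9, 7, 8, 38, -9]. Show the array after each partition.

Partition 1: pivot=-9 at index 0 -> [-9, 13, 9, 7, 8, 38, 3]
Partition 2: pivot=3 at index 1 -> [-9, 3, 9, 7, 8, 38, 13]
Partition 3: pivot=13 at index 5 -> [-9, 3, 9, 7, 8, 13, 38]
Partition 4: pivot=8 at index 3 -> [-9, 3, 7, 8, 9, 13, 38]


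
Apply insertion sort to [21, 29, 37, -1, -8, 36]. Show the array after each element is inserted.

First element 21 is already 'sorted'
Insert 29: shifted 0 elements -> [21, 29, 37, -1, -8, 36]
Insert 37: shifted 0 elements -> [21, 29, 37, -1, -8, 36]
Insert -1: shifted 3 elements -> [-1, 21, 29, 37, -8, 36]
Insert -8: shifted 4 elements -> [-8, -1, 21, 29, 37, 36]
Insert 36: shifted 1 elements -> [-8, -1, 21, 29, 36, 37]


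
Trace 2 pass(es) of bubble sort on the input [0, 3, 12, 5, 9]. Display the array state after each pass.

After pass 1: [0, 3, 5, 9, 12] (2 swaps)
After pass 2: [0, 3, 5, 9, 12] (0 swaps)
Total swaps: 2


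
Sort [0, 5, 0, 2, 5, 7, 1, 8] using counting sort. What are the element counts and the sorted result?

Count array: [2, 1, 1, 0, 0, 2, 0, 1, 1]
(count[i] = number of elements equal to i)
Cumulative count: [2, 3, 4, 4, 4, 6, 6, 7, 8]
Sorted: [0, 0, 1, 2, 5, 5, 7, 8]


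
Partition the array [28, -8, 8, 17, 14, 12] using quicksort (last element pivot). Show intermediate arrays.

Partition 1: pivot=12 at index 2 -> [-8, 8, 12, 17, 14, 28]
Partition 2: pivot=8 at index 1 -> [-8, 8, 12, 17, 14, 28]
Partition 3: pivot=28 at index 5 -> [-8, 8, 12, 17, 14, 28]
Partition 4: pivot=14 at index 3 -> [-8, 8, 12, 14, 17, 28]


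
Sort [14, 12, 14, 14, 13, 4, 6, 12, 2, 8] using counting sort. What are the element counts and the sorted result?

Count array: [0, 0, 1, 0, 1, 0, 1, 0, 1, 0, 0, 0, 2, 1, 3]
(count[i] = number of elements equal to i)
Cumulative count: [0, 0, 1, 1, 2, 2, 3, 3, 4, 4, 4, 4, 6, 7, 10]
Sorted: [2, 4, 6, 8, 12, 12, 13, 14, 14, 14]


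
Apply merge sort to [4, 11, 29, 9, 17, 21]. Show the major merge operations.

Divide and conquer:
  Merge [11] + [29] -> [11, 29]
  Merge [4] + [11, 29] -> [4, 11, 29]
  Merge [17] + [21] -> [17, 21]
  Merge [9] + [17, 21] -> [9, 17, 21]
  Merge [4, 11, 29] + [9, 17, 21] -> [4, 9, 11, 17, 21, 29]


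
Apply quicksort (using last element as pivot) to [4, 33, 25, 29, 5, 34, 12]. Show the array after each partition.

Partition 1: pivot=12 at index 2 -> [4, 5, 12, 29, 33, 34, 25]
Partition 2: pivot=5 at index 1 -> [4, 5, 12, 29, 33, 34, 25]
Partition 3: pivot=25 at index 3 -> [4, 5, 12, 25, 33, 34, 29]
Partition 4: pivot=29 at index 4 -> [4, 5, 12, 25, 29, 34, 33]
Partition 5: pivot=33 at index 5 -> [4, 5, 12, 25, 29, 33, 34]


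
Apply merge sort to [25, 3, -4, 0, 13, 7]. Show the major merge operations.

Divide and conquer:
  Merge [3] + [-4] -> [-4, 3]
  Merge [25] + [-4, 3] -> [-4, 3, 25]
  Merge [13] + [7] -> [7, 13]
  Merge [0] + [7, 13] -> [0, 7, 13]
  Merge [-4, 3, 25] + [0, 7, 13] -> [-4, 0, 3, 7, 13, 25]


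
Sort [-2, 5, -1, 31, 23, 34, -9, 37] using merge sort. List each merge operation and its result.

Divide and conquer:
  Merge [-2] + [5] -> [-2, 5]
  Merge [-1] + [31] -> [-1, 31]
  Merge [-2, 5] + [-1, 31] -> [-2, -1, 5, 31]
  Merge [23] + [34] -> [23, 34]
  Merge [-9] + [37] -> [-9, 37]
  Merge [23, 34] + [-9, 37] -> [-9, 23, 34, 37]
  Merge [-2, -1, 5, 31] + [-9, 23, 34, 37] -> [-9, -2, -1, 5, 23, 31, 34, 37]


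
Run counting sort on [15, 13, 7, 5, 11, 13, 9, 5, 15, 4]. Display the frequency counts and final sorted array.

Count array: [0, 0, 0, 0, 1, 2, 0, 1, 0, 1, 0, 1, 0, 2, 0, 2]
(count[i] = number of elements equal to i)
Cumulative count: [0, 0, 0, 0, 1, 3, 3, 4, 4, 5, 5, 6, 6, 8, 8, 10]
Sorted: [4, 5, 5, 7, 9, 11, 13, 13, 15, 15]


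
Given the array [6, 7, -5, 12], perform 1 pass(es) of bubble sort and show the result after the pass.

After pass 1: [6, -5, 7, 12] (1 swaps)
Total swaps: 1


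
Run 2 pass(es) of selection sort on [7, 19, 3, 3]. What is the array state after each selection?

Pass 1: Select minimum 3 at index 2, swap -> [3, 19, 7, 3]
Pass 2: Select minimum 3 at index 3, swap -> [3, 3, 7, 19]


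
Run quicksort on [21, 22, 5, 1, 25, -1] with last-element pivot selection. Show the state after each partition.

Partition 1: pivot=-1 at index 0 -> [-1, 22, 5, 1, 25, 21]
Partition 2: pivot=21 at index 3 -> [-1, 5, 1, 21, 25, 22]
Partition 3: pivot=1 at index 1 -> [-1, 1, 5, 21, 25, 22]
Partition 4: pivot=22 at index 4 -> [-1, 1, 5, 21, 22, 25]


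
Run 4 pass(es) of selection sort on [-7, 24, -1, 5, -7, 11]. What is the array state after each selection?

Pass 1: Select minimum -7 at index 0, swap -> [-7, 24, -1, 5, -7, 11]
Pass 2: Select minimum -7 at index 4, swap -> [-7, -7, -1, 5, 24, 11]
Pass 3: Select minimum -1 at index 2, swap -> [-7, -7, -1, 5, 24, 11]
Pass 4: Select minimum 5 at index 3, swap -> [-7, -7, -1, 5, 24, 11]


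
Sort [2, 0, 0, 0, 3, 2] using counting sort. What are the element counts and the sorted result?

Count array: [3, 0, 2, 1]
(count[i] = number of elements equal to i)
Cumulative count: [3, 3, 5, 6]
Sorted: [0, 0, 0, 2, 2, 3]


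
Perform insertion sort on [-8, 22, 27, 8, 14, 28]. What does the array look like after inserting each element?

First element -8 is already 'sorted'
Insert 22: shifted 0 elements -> [-8, 22, 27, 8, 14, 28]
Insert 27: shifted 0 elements -> [-8, 22, 27, 8, 14, 28]
Insert 8: shifted 2 elements -> [-8, 8, 22, 27, 14, 28]
Insert 14: shifted 2 elements -> [-8, 8, 14, 22, 27, 28]
Insert 28: shifted 0 elements -> [-8, 8, 14, 22, 27, 28]


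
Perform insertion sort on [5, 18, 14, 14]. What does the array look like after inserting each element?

First element 5 is already 'sorted'
Insert 18: shifted 0 elements -> [5, 18, 14, 14]
Insert 14: shifted 1 elements -> [5, 14, 18, 14]
Insert 14: shifted 1 elements -> [5, 14, 14, 18]


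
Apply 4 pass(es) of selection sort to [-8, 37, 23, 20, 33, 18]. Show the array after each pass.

Pass 1: Select minimum -8 at index 0, swap -> [-8, 37, 23, 20, 33, 18]
Pass 2: Select minimum 18 at index 5, swap -> [-8, 18, 23, 20, 33, 37]
Pass 3: Select minimum 20 at index 3, swap -> [-8, 18, 20, 23, 33, 37]
Pass 4: Select minimum 23 at index 3, swap -> [-8, 18, 20, 23, 33, 37]


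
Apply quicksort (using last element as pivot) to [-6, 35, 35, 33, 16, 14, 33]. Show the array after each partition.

Partition 1: pivot=33 at index 4 -> [-6, 33, 16, 14, 33, 35, 35]
Partition 2: pivot=14 at index 1 -> [-6, 14, 16, 33, 33, 35, 35]
Partition 3: pivot=33 at index 3 -> [-6, 14, 16, 33, 33, 35, 35]
Partition 4: pivot=35 at index 6 -> [-6, 14, 16, 33, 33, 35, 35]


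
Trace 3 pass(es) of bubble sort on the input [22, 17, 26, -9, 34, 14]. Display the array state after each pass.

After pass 1: [17, 22, -9, 26, 14, 34] (3 swaps)
After pass 2: [17, -9, 22, 14, 26, 34] (2 swaps)
After pass 3: [-9, 17, 14, 22, 26, 34] (2 swaps)
Total swaps: 7


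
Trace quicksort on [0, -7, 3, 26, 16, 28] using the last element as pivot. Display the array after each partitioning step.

Partition 1: pivot=28 at index 5 -> [0, -7, 3, 26, 16, 28]
Partition 2: pivot=16 at index 3 -> [0, -7, 3, 16, 26, 28]
Partition 3: pivot=3 at index 2 -> [0, -7, 3, 16, 26, 28]
Partition 4: pivot=-7 at index 0 -> [-7, 0, 3, 16, 26, 28]


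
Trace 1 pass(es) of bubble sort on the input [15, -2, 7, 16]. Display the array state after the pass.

After pass 1: [-2, 7, 15, 16] (2 swaps)
Total swaps: 2


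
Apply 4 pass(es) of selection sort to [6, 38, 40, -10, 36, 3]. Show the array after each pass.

Pass 1: Select minimum -10 at index 3, swap -> [-10, 38, 40, 6, 36, 3]
Pass 2: Select minimum 3 at index 5, swap -> [-10, 3, 40, 6, 36, 38]
Pass 3: Select minimum 6 at index 3, swap -> [-10, 3, 6, 40, 36, 38]
Pass 4: Select minimum 36 at index 4, swap -> [-10, 3, 6, 36, 40, 38]


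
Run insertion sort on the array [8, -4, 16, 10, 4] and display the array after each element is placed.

First element 8 is already 'sorted'
Insert -4: shifted 1 elements -> [-4, 8, 16, 10, 4]
Insert 16: shifted 0 elements -> [-4, 8, 16, 10, 4]
Insert 10: shifted 1 elements -> [-4, 8, 10, 16, 4]
Insert 4: shifted 3 elements -> [-4, 4, 8, 10, 16]


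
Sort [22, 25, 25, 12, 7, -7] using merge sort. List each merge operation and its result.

Divide and conquer:
  Merge [25] + [25] -> [25, 25]
  Merge [22] + [25, 25] -> [22, 25, 25]
  Merge [7] + [-7] -> [-7, 7]
  Merge [12] + [-7, 7] -> [-7, 7, 12]
  Merge [22, 25, 25] + [-7, 7, 12] -> [-7, 7, 12, 22, 25, 25]


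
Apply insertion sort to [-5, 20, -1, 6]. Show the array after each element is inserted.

First element -5 is already 'sorted'
Insert 20: shifted 0 elements -> [-5, 20, -1, 6]
Insert -1: shifted 1 elements -> [-5, -1, 20, 6]
Insert 6: shifted 1 elements -> [-5, -1, 6, 20]


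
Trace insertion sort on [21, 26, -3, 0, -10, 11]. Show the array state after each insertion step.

First element 21 is already 'sorted'
Insert 26: shifted 0 elements -> [21, 26, -3, 0, -10, 11]
Insert -3: shifted 2 elements -> [-3, 21, 26, 0, -10, 11]
Insert 0: shifted 2 elements -> [-3, 0, 21, 26, -10, 11]
Insert -10: shifted 4 elements -> [-10, -3, 0, 21, 26, 11]
Insert 11: shifted 2 elements -> [-10, -3, 0, 11, 21, 26]


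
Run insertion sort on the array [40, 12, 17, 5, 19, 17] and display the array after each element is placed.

First element 40 is already 'sorted'
Insert 12: shifted 1 elements -> [12, 40, 17, 5, 19, 17]
Insert 17: shifted 1 elements -> [12, 17, 40, 5, 19, 17]
Insert 5: shifted 3 elements -> [5, 12, 17, 40, 19, 17]
Insert 19: shifted 1 elements -> [5, 12, 17, 19, 40, 17]
Insert 17: shifted 2 elements -> [5, 12, 17, 17, 19, 40]


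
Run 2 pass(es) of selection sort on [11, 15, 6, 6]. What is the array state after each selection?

Pass 1: Select minimum 6 at index 2, swap -> [6, 15, 11, 6]
Pass 2: Select minimum 6 at index 3, swap -> [6, 6, 11, 15]


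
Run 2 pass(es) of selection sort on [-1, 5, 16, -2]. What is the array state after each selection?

Pass 1: Select minimum -2 at index 3, swap -> [-2, 5, 16, -1]
Pass 2: Select minimum -1 at index 3, swap -> [-2, -1, 16, 5]


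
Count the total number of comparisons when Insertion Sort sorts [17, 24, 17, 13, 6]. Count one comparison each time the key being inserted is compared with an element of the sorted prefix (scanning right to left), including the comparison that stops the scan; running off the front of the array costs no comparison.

Insert 24: 17 <= 24 (stop) = 1 comparison(s) -> [17, 24, 17, 13, 6]
Insert 17: 24 > 17 (shift), 17 <= 17 (stop) = 2 comparison(s) -> [17, 17, 24, 13, 6]
Insert 13: 24 > 13 (shift), 17 > 13 (shift), 17 > 13 (shift), reached front = 3 comparison(s) -> [13, 17, 17, 24, 6]
Insert 6: 24 > 6 (shift), 17 > 6 (shift), 17 > 6 (shift), 13 > 6 (shift), reached front = 4 comparison(s) -> [6, 13, 17, 17, 24]
Total comparisons: 1 + 2 + 3 + 4 = 10


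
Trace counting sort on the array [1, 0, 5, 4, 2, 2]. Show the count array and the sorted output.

Count array: [1, 1, 2, 0, 1, 1]
(count[i] = number of elements equal to i)
Cumulative count: [1, 2, 4, 4, 5, 6]
Sorted: [0, 1, 2, 2, 4, 5]


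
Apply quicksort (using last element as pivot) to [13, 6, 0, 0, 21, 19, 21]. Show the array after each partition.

Partition 1: pivot=21 at index 6 -> [13, 6, 0, 0, 21, 19, 21]
Partition 2: pivot=19 at index 4 -> [13, 6, 0, 0, 19, 21, 21]
Partition 3: pivot=0 at index 1 -> [0, 0, 13, 6, 19, 21, 21]
Partition 4: pivot=6 at index 2 -> [0, 0, 6, 13, 19, 21, 21]


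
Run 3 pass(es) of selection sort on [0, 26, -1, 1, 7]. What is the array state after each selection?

Pass 1: Select minimum -1 at index 2, swap -> [-1, 26, 0, 1, 7]
Pass 2: Select minimum 0 at index 2, swap -> [-1, 0, 26, 1, 7]
Pass 3: Select minimum 1 at index 3, swap -> [-1, 0, 1, 26, 7]


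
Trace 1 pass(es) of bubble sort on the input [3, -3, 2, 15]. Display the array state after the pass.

After pass 1: [-3, 2, 3, 15] (2 swaps)
Total swaps: 2


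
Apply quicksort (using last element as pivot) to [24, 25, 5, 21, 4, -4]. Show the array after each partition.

Partition 1: pivot=-4 at index 0 -> [-4, 25, 5, 21, 4, 24]
Partition 2: pivot=24 at index 4 -> [-4, 5, 21, 4, 24, 25]
Partition 3: pivot=4 at index 1 -> [-4, 4, 21, 5, 24, 25]
Partition 4: pivot=5 at index 2 -> [-4, 4, 5, 21, 24, 25]


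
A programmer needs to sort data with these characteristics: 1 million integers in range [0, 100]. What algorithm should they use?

Best choice: Counting sort
Reason: O(n + k) where k=100 is small; linear time beats O(n log n)


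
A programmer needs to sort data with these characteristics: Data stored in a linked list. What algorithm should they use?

Best choice: Merge sort
Reason: Merge sort doesn't require random access; can be done in O(1) extra space for linked lists


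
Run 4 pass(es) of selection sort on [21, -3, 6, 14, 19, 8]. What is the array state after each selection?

Pass 1: Select minimum -3 at index 1, swap -> [-3, 21, 6, 14, 19, 8]
Pass 2: Select minimum 6 at index 2, swap -> [-3, 6, 21, 14, 19, 8]
Pass 3: Select minimum 8 at index 5, swap -> [-3, 6, 8, 14, 19, 21]
Pass 4: Select minimum 14 at index 3, swap -> [-3, 6, 8, 14, 19, 21]


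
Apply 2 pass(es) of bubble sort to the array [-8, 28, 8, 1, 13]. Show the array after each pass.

After pass 1: [-8, 8, 1, 13, 28] (3 swaps)
After pass 2: [-8, 1, 8, 13, 28] (1 swaps)
Total swaps: 4


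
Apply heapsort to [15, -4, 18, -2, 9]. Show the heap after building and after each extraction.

Build heap: [18, 9, 15, -2, -4]
Extract 18: [15, 9, -4, -2, 18]
Extract 15: [9, -2, -4, 15, 18]
Extract 9: [-2, -4, 9, 15, 18]
Extract -2: [-4, -2, 9, 15, 18]
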